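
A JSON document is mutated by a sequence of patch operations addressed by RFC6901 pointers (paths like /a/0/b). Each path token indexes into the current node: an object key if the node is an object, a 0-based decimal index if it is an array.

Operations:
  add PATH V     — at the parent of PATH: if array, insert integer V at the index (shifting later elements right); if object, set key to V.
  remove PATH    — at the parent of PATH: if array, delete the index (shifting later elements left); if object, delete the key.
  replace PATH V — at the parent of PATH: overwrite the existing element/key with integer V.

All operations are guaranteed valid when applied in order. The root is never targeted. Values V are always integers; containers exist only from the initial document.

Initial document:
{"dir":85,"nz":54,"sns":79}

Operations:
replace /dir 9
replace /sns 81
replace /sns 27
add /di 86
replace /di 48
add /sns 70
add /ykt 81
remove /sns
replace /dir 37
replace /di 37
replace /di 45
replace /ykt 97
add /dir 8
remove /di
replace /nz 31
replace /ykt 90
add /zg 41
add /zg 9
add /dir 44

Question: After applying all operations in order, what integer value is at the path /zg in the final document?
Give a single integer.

After op 1 (replace /dir 9): {"dir":9,"nz":54,"sns":79}
After op 2 (replace /sns 81): {"dir":9,"nz":54,"sns":81}
After op 3 (replace /sns 27): {"dir":9,"nz":54,"sns":27}
After op 4 (add /di 86): {"di":86,"dir":9,"nz":54,"sns":27}
After op 5 (replace /di 48): {"di":48,"dir":9,"nz":54,"sns":27}
After op 6 (add /sns 70): {"di":48,"dir":9,"nz":54,"sns":70}
After op 7 (add /ykt 81): {"di":48,"dir":9,"nz":54,"sns":70,"ykt":81}
After op 8 (remove /sns): {"di":48,"dir":9,"nz":54,"ykt":81}
After op 9 (replace /dir 37): {"di":48,"dir":37,"nz":54,"ykt":81}
After op 10 (replace /di 37): {"di":37,"dir":37,"nz":54,"ykt":81}
After op 11 (replace /di 45): {"di":45,"dir":37,"nz":54,"ykt":81}
After op 12 (replace /ykt 97): {"di":45,"dir":37,"nz":54,"ykt":97}
After op 13 (add /dir 8): {"di":45,"dir":8,"nz":54,"ykt":97}
After op 14 (remove /di): {"dir":8,"nz":54,"ykt":97}
After op 15 (replace /nz 31): {"dir":8,"nz":31,"ykt":97}
After op 16 (replace /ykt 90): {"dir":8,"nz":31,"ykt":90}
After op 17 (add /zg 41): {"dir":8,"nz":31,"ykt":90,"zg":41}
After op 18 (add /zg 9): {"dir":8,"nz":31,"ykt":90,"zg":9}
After op 19 (add /dir 44): {"dir":44,"nz":31,"ykt":90,"zg":9}
Value at /zg: 9

Answer: 9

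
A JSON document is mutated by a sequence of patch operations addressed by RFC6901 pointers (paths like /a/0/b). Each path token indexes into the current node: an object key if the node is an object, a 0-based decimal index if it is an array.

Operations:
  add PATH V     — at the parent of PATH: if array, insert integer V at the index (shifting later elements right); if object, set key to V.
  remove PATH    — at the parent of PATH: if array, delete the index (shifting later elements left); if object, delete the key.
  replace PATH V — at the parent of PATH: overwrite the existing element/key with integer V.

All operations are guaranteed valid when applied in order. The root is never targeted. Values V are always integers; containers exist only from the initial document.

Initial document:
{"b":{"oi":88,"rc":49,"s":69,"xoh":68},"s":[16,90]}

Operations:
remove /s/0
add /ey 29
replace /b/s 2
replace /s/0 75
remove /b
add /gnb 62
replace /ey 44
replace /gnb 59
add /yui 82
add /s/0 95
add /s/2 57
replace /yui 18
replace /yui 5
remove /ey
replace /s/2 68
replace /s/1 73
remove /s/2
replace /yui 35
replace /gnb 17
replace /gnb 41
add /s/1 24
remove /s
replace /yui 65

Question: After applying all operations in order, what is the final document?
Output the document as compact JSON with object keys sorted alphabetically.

After op 1 (remove /s/0): {"b":{"oi":88,"rc":49,"s":69,"xoh":68},"s":[90]}
After op 2 (add /ey 29): {"b":{"oi":88,"rc":49,"s":69,"xoh":68},"ey":29,"s":[90]}
After op 3 (replace /b/s 2): {"b":{"oi":88,"rc":49,"s":2,"xoh":68},"ey":29,"s":[90]}
After op 4 (replace /s/0 75): {"b":{"oi":88,"rc":49,"s":2,"xoh":68},"ey":29,"s":[75]}
After op 5 (remove /b): {"ey":29,"s":[75]}
After op 6 (add /gnb 62): {"ey":29,"gnb":62,"s":[75]}
After op 7 (replace /ey 44): {"ey":44,"gnb":62,"s":[75]}
After op 8 (replace /gnb 59): {"ey":44,"gnb":59,"s":[75]}
After op 9 (add /yui 82): {"ey":44,"gnb":59,"s":[75],"yui":82}
After op 10 (add /s/0 95): {"ey":44,"gnb":59,"s":[95,75],"yui":82}
After op 11 (add /s/2 57): {"ey":44,"gnb":59,"s":[95,75,57],"yui":82}
After op 12 (replace /yui 18): {"ey":44,"gnb":59,"s":[95,75,57],"yui":18}
After op 13 (replace /yui 5): {"ey":44,"gnb":59,"s":[95,75,57],"yui":5}
After op 14 (remove /ey): {"gnb":59,"s":[95,75,57],"yui":5}
After op 15 (replace /s/2 68): {"gnb":59,"s":[95,75,68],"yui":5}
After op 16 (replace /s/1 73): {"gnb":59,"s":[95,73,68],"yui":5}
After op 17 (remove /s/2): {"gnb":59,"s":[95,73],"yui":5}
After op 18 (replace /yui 35): {"gnb":59,"s":[95,73],"yui":35}
After op 19 (replace /gnb 17): {"gnb":17,"s":[95,73],"yui":35}
After op 20 (replace /gnb 41): {"gnb":41,"s":[95,73],"yui":35}
After op 21 (add /s/1 24): {"gnb":41,"s":[95,24,73],"yui":35}
After op 22 (remove /s): {"gnb":41,"yui":35}
After op 23 (replace /yui 65): {"gnb":41,"yui":65}

Answer: {"gnb":41,"yui":65}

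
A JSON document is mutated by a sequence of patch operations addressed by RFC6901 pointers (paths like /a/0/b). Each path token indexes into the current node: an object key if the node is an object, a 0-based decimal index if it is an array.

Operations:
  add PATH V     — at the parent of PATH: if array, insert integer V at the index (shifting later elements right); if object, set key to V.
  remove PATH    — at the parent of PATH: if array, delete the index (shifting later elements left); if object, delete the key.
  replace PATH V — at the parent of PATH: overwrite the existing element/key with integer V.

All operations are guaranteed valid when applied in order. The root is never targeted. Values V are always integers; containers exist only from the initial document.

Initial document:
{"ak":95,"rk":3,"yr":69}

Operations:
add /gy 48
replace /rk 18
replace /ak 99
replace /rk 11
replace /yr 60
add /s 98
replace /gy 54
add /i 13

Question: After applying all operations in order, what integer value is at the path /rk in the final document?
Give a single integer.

Answer: 11

Derivation:
After op 1 (add /gy 48): {"ak":95,"gy":48,"rk":3,"yr":69}
After op 2 (replace /rk 18): {"ak":95,"gy":48,"rk":18,"yr":69}
After op 3 (replace /ak 99): {"ak":99,"gy":48,"rk":18,"yr":69}
After op 4 (replace /rk 11): {"ak":99,"gy":48,"rk":11,"yr":69}
After op 5 (replace /yr 60): {"ak":99,"gy":48,"rk":11,"yr":60}
After op 6 (add /s 98): {"ak":99,"gy":48,"rk":11,"s":98,"yr":60}
After op 7 (replace /gy 54): {"ak":99,"gy":54,"rk":11,"s":98,"yr":60}
After op 8 (add /i 13): {"ak":99,"gy":54,"i":13,"rk":11,"s":98,"yr":60}
Value at /rk: 11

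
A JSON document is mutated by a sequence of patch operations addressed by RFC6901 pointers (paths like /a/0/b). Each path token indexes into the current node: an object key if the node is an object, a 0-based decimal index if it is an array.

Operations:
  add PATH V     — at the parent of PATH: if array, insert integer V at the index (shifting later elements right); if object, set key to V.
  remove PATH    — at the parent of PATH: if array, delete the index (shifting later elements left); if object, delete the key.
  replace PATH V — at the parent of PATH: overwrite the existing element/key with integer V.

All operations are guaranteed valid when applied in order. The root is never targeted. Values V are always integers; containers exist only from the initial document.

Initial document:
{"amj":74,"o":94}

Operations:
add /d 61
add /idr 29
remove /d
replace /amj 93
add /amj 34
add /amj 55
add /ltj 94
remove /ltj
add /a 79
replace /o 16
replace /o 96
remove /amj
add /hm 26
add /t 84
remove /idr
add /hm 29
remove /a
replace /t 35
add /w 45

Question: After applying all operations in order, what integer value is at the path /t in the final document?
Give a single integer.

After op 1 (add /d 61): {"amj":74,"d":61,"o":94}
After op 2 (add /idr 29): {"amj":74,"d":61,"idr":29,"o":94}
After op 3 (remove /d): {"amj":74,"idr":29,"o":94}
After op 4 (replace /amj 93): {"amj":93,"idr":29,"o":94}
After op 5 (add /amj 34): {"amj":34,"idr":29,"o":94}
After op 6 (add /amj 55): {"amj":55,"idr":29,"o":94}
After op 7 (add /ltj 94): {"amj":55,"idr":29,"ltj":94,"o":94}
After op 8 (remove /ltj): {"amj":55,"idr":29,"o":94}
After op 9 (add /a 79): {"a":79,"amj":55,"idr":29,"o":94}
After op 10 (replace /o 16): {"a":79,"amj":55,"idr":29,"o":16}
After op 11 (replace /o 96): {"a":79,"amj":55,"idr":29,"o":96}
After op 12 (remove /amj): {"a":79,"idr":29,"o":96}
After op 13 (add /hm 26): {"a":79,"hm":26,"idr":29,"o":96}
After op 14 (add /t 84): {"a":79,"hm":26,"idr":29,"o":96,"t":84}
After op 15 (remove /idr): {"a":79,"hm":26,"o":96,"t":84}
After op 16 (add /hm 29): {"a":79,"hm":29,"o":96,"t":84}
After op 17 (remove /a): {"hm":29,"o":96,"t":84}
After op 18 (replace /t 35): {"hm":29,"o":96,"t":35}
After op 19 (add /w 45): {"hm":29,"o":96,"t":35,"w":45}
Value at /t: 35

Answer: 35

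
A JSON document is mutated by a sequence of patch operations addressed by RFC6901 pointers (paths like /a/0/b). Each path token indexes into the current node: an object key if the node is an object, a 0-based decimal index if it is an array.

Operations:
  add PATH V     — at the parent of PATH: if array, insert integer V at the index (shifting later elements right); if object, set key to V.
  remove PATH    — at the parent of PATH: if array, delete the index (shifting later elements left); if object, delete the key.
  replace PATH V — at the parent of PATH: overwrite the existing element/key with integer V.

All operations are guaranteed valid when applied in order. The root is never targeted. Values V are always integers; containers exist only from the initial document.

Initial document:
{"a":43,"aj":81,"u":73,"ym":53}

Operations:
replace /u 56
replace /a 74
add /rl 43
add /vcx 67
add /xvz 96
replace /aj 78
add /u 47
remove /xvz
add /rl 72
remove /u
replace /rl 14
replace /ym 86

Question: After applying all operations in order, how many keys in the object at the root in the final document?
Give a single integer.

Answer: 5

Derivation:
After op 1 (replace /u 56): {"a":43,"aj":81,"u":56,"ym":53}
After op 2 (replace /a 74): {"a":74,"aj":81,"u":56,"ym":53}
After op 3 (add /rl 43): {"a":74,"aj":81,"rl":43,"u":56,"ym":53}
After op 4 (add /vcx 67): {"a":74,"aj":81,"rl":43,"u":56,"vcx":67,"ym":53}
After op 5 (add /xvz 96): {"a":74,"aj":81,"rl":43,"u":56,"vcx":67,"xvz":96,"ym":53}
After op 6 (replace /aj 78): {"a":74,"aj":78,"rl":43,"u":56,"vcx":67,"xvz":96,"ym":53}
After op 7 (add /u 47): {"a":74,"aj":78,"rl":43,"u":47,"vcx":67,"xvz":96,"ym":53}
After op 8 (remove /xvz): {"a":74,"aj":78,"rl":43,"u":47,"vcx":67,"ym":53}
After op 9 (add /rl 72): {"a":74,"aj":78,"rl":72,"u":47,"vcx":67,"ym":53}
After op 10 (remove /u): {"a":74,"aj":78,"rl":72,"vcx":67,"ym":53}
After op 11 (replace /rl 14): {"a":74,"aj":78,"rl":14,"vcx":67,"ym":53}
After op 12 (replace /ym 86): {"a":74,"aj":78,"rl":14,"vcx":67,"ym":86}
Size at the root: 5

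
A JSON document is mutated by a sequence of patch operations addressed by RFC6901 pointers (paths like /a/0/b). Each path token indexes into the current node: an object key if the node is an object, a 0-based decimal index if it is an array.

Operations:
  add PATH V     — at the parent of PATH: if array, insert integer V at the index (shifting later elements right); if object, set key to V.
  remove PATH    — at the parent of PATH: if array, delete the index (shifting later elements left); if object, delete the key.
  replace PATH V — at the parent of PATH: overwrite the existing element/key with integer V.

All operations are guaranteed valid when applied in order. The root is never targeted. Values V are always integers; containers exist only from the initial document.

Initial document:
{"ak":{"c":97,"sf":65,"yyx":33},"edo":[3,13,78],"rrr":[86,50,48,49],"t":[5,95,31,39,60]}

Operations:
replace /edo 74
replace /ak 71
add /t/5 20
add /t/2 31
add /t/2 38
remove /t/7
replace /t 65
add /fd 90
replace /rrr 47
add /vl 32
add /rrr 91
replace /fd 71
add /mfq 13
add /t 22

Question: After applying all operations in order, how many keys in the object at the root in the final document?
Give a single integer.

After op 1 (replace /edo 74): {"ak":{"c":97,"sf":65,"yyx":33},"edo":74,"rrr":[86,50,48,49],"t":[5,95,31,39,60]}
After op 2 (replace /ak 71): {"ak":71,"edo":74,"rrr":[86,50,48,49],"t":[5,95,31,39,60]}
After op 3 (add /t/5 20): {"ak":71,"edo":74,"rrr":[86,50,48,49],"t":[5,95,31,39,60,20]}
After op 4 (add /t/2 31): {"ak":71,"edo":74,"rrr":[86,50,48,49],"t":[5,95,31,31,39,60,20]}
After op 5 (add /t/2 38): {"ak":71,"edo":74,"rrr":[86,50,48,49],"t":[5,95,38,31,31,39,60,20]}
After op 6 (remove /t/7): {"ak":71,"edo":74,"rrr":[86,50,48,49],"t":[5,95,38,31,31,39,60]}
After op 7 (replace /t 65): {"ak":71,"edo":74,"rrr":[86,50,48,49],"t":65}
After op 8 (add /fd 90): {"ak":71,"edo":74,"fd":90,"rrr":[86,50,48,49],"t":65}
After op 9 (replace /rrr 47): {"ak":71,"edo":74,"fd":90,"rrr":47,"t":65}
After op 10 (add /vl 32): {"ak":71,"edo":74,"fd":90,"rrr":47,"t":65,"vl":32}
After op 11 (add /rrr 91): {"ak":71,"edo":74,"fd":90,"rrr":91,"t":65,"vl":32}
After op 12 (replace /fd 71): {"ak":71,"edo":74,"fd":71,"rrr":91,"t":65,"vl":32}
After op 13 (add /mfq 13): {"ak":71,"edo":74,"fd":71,"mfq":13,"rrr":91,"t":65,"vl":32}
After op 14 (add /t 22): {"ak":71,"edo":74,"fd":71,"mfq":13,"rrr":91,"t":22,"vl":32}
Size at the root: 7

Answer: 7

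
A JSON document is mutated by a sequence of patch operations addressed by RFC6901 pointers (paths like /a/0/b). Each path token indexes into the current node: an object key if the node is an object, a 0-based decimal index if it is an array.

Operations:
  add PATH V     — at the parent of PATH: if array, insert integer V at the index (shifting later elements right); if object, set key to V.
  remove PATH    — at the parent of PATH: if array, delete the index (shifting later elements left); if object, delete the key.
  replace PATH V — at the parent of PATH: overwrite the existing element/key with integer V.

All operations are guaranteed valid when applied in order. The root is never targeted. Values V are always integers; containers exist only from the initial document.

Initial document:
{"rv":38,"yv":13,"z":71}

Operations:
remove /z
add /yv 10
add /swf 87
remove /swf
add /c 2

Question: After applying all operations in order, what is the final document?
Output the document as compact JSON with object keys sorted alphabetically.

After op 1 (remove /z): {"rv":38,"yv":13}
After op 2 (add /yv 10): {"rv":38,"yv":10}
After op 3 (add /swf 87): {"rv":38,"swf":87,"yv":10}
After op 4 (remove /swf): {"rv":38,"yv":10}
After op 5 (add /c 2): {"c":2,"rv":38,"yv":10}

Answer: {"c":2,"rv":38,"yv":10}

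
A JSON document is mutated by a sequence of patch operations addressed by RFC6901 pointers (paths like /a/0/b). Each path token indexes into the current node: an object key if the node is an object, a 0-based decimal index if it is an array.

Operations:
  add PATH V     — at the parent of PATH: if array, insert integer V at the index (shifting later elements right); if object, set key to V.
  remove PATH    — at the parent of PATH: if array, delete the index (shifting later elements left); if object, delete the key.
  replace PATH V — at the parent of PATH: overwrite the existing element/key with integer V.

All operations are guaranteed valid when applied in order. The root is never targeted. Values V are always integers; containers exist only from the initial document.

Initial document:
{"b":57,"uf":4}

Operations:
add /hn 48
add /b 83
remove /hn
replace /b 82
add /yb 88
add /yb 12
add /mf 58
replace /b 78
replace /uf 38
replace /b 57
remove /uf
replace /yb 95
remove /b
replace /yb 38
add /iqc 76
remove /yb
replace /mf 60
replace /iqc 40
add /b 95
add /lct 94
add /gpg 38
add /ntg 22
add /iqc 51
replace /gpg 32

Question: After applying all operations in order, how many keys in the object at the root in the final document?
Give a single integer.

Answer: 6

Derivation:
After op 1 (add /hn 48): {"b":57,"hn":48,"uf":4}
After op 2 (add /b 83): {"b":83,"hn":48,"uf":4}
After op 3 (remove /hn): {"b":83,"uf":4}
After op 4 (replace /b 82): {"b":82,"uf":4}
After op 5 (add /yb 88): {"b":82,"uf":4,"yb":88}
After op 6 (add /yb 12): {"b":82,"uf":4,"yb":12}
After op 7 (add /mf 58): {"b":82,"mf":58,"uf":4,"yb":12}
After op 8 (replace /b 78): {"b":78,"mf":58,"uf":4,"yb":12}
After op 9 (replace /uf 38): {"b":78,"mf":58,"uf":38,"yb":12}
After op 10 (replace /b 57): {"b":57,"mf":58,"uf":38,"yb":12}
After op 11 (remove /uf): {"b":57,"mf":58,"yb":12}
After op 12 (replace /yb 95): {"b":57,"mf":58,"yb":95}
After op 13 (remove /b): {"mf":58,"yb":95}
After op 14 (replace /yb 38): {"mf":58,"yb":38}
After op 15 (add /iqc 76): {"iqc":76,"mf":58,"yb":38}
After op 16 (remove /yb): {"iqc":76,"mf":58}
After op 17 (replace /mf 60): {"iqc":76,"mf":60}
After op 18 (replace /iqc 40): {"iqc":40,"mf":60}
After op 19 (add /b 95): {"b":95,"iqc":40,"mf":60}
After op 20 (add /lct 94): {"b":95,"iqc":40,"lct":94,"mf":60}
After op 21 (add /gpg 38): {"b":95,"gpg":38,"iqc":40,"lct":94,"mf":60}
After op 22 (add /ntg 22): {"b":95,"gpg":38,"iqc":40,"lct":94,"mf":60,"ntg":22}
After op 23 (add /iqc 51): {"b":95,"gpg":38,"iqc":51,"lct":94,"mf":60,"ntg":22}
After op 24 (replace /gpg 32): {"b":95,"gpg":32,"iqc":51,"lct":94,"mf":60,"ntg":22}
Size at the root: 6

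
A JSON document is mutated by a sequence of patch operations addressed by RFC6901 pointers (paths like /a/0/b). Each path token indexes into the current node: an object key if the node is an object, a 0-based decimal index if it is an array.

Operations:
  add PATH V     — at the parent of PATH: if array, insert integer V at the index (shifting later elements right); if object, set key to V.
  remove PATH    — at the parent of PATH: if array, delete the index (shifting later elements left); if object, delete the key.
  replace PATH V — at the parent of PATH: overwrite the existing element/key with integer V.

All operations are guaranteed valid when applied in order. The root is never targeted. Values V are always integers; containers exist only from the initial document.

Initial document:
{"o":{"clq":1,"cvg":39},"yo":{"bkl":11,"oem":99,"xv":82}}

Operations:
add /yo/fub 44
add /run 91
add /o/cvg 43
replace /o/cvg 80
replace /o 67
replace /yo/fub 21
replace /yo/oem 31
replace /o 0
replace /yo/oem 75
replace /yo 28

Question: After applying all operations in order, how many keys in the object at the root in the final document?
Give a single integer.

Answer: 3

Derivation:
After op 1 (add /yo/fub 44): {"o":{"clq":1,"cvg":39},"yo":{"bkl":11,"fub":44,"oem":99,"xv":82}}
After op 2 (add /run 91): {"o":{"clq":1,"cvg":39},"run":91,"yo":{"bkl":11,"fub":44,"oem":99,"xv":82}}
After op 3 (add /o/cvg 43): {"o":{"clq":1,"cvg":43},"run":91,"yo":{"bkl":11,"fub":44,"oem":99,"xv":82}}
After op 4 (replace /o/cvg 80): {"o":{"clq":1,"cvg":80},"run":91,"yo":{"bkl":11,"fub":44,"oem":99,"xv":82}}
After op 5 (replace /o 67): {"o":67,"run":91,"yo":{"bkl":11,"fub":44,"oem":99,"xv":82}}
After op 6 (replace /yo/fub 21): {"o":67,"run":91,"yo":{"bkl":11,"fub":21,"oem":99,"xv":82}}
After op 7 (replace /yo/oem 31): {"o":67,"run":91,"yo":{"bkl":11,"fub":21,"oem":31,"xv":82}}
After op 8 (replace /o 0): {"o":0,"run":91,"yo":{"bkl":11,"fub":21,"oem":31,"xv":82}}
After op 9 (replace /yo/oem 75): {"o":0,"run":91,"yo":{"bkl":11,"fub":21,"oem":75,"xv":82}}
After op 10 (replace /yo 28): {"o":0,"run":91,"yo":28}
Size at the root: 3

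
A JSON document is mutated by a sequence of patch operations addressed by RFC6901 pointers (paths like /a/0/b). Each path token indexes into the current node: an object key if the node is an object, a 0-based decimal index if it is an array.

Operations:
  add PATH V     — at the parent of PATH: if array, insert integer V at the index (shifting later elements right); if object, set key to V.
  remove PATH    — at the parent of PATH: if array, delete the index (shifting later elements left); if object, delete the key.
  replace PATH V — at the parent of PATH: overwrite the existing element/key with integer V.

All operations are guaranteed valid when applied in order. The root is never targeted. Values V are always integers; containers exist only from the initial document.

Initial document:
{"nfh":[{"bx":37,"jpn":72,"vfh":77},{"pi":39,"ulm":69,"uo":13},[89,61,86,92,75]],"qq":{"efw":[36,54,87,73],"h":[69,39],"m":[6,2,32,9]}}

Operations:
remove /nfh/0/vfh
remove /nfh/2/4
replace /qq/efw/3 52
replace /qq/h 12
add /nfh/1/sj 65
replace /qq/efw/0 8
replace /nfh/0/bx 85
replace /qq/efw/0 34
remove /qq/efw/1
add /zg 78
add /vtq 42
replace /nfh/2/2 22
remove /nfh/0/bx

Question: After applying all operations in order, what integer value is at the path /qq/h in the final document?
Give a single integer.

After op 1 (remove /nfh/0/vfh): {"nfh":[{"bx":37,"jpn":72},{"pi":39,"ulm":69,"uo":13},[89,61,86,92,75]],"qq":{"efw":[36,54,87,73],"h":[69,39],"m":[6,2,32,9]}}
After op 2 (remove /nfh/2/4): {"nfh":[{"bx":37,"jpn":72},{"pi":39,"ulm":69,"uo":13},[89,61,86,92]],"qq":{"efw":[36,54,87,73],"h":[69,39],"m":[6,2,32,9]}}
After op 3 (replace /qq/efw/3 52): {"nfh":[{"bx":37,"jpn":72},{"pi":39,"ulm":69,"uo":13},[89,61,86,92]],"qq":{"efw":[36,54,87,52],"h":[69,39],"m":[6,2,32,9]}}
After op 4 (replace /qq/h 12): {"nfh":[{"bx":37,"jpn":72},{"pi":39,"ulm":69,"uo":13},[89,61,86,92]],"qq":{"efw":[36,54,87,52],"h":12,"m":[6,2,32,9]}}
After op 5 (add /nfh/1/sj 65): {"nfh":[{"bx":37,"jpn":72},{"pi":39,"sj":65,"ulm":69,"uo":13},[89,61,86,92]],"qq":{"efw":[36,54,87,52],"h":12,"m":[6,2,32,9]}}
After op 6 (replace /qq/efw/0 8): {"nfh":[{"bx":37,"jpn":72},{"pi":39,"sj":65,"ulm":69,"uo":13},[89,61,86,92]],"qq":{"efw":[8,54,87,52],"h":12,"m":[6,2,32,9]}}
After op 7 (replace /nfh/0/bx 85): {"nfh":[{"bx":85,"jpn":72},{"pi":39,"sj":65,"ulm":69,"uo":13},[89,61,86,92]],"qq":{"efw":[8,54,87,52],"h":12,"m":[6,2,32,9]}}
After op 8 (replace /qq/efw/0 34): {"nfh":[{"bx":85,"jpn":72},{"pi":39,"sj":65,"ulm":69,"uo":13},[89,61,86,92]],"qq":{"efw":[34,54,87,52],"h":12,"m":[6,2,32,9]}}
After op 9 (remove /qq/efw/1): {"nfh":[{"bx":85,"jpn":72},{"pi":39,"sj":65,"ulm":69,"uo":13},[89,61,86,92]],"qq":{"efw":[34,87,52],"h":12,"m":[6,2,32,9]}}
After op 10 (add /zg 78): {"nfh":[{"bx":85,"jpn":72},{"pi":39,"sj":65,"ulm":69,"uo":13},[89,61,86,92]],"qq":{"efw":[34,87,52],"h":12,"m":[6,2,32,9]},"zg":78}
After op 11 (add /vtq 42): {"nfh":[{"bx":85,"jpn":72},{"pi":39,"sj":65,"ulm":69,"uo":13},[89,61,86,92]],"qq":{"efw":[34,87,52],"h":12,"m":[6,2,32,9]},"vtq":42,"zg":78}
After op 12 (replace /nfh/2/2 22): {"nfh":[{"bx":85,"jpn":72},{"pi":39,"sj":65,"ulm":69,"uo":13},[89,61,22,92]],"qq":{"efw":[34,87,52],"h":12,"m":[6,2,32,9]},"vtq":42,"zg":78}
After op 13 (remove /nfh/0/bx): {"nfh":[{"jpn":72},{"pi":39,"sj":65,"ulm":69,"uo":13},[89,61,22,92]],"qq":{"efw":[34,87,52],"h":12,"m":[6,2,32,9]},"vtq":42,"zg":78}
Value at /qq/h: 12

Answer: 12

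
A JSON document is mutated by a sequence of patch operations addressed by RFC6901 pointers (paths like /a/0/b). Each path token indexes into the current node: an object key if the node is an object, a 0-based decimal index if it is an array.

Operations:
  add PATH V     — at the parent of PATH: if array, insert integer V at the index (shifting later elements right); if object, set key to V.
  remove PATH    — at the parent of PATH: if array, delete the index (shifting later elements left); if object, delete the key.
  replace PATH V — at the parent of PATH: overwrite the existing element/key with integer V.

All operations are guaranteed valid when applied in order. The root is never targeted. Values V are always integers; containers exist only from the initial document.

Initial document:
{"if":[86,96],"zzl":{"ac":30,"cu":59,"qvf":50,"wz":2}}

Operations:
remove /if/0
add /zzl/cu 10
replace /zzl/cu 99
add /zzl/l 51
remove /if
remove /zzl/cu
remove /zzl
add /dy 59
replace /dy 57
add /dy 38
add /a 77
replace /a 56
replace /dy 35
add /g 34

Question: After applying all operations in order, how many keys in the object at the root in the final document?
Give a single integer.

Answer: 3

Derivation:
After op 1 (remove /if/0): {"if":[96],"zzl":{"ac":30,"cu":59,"qvf":50,"wz":2}}
After op 2 (add /zzl/cu 10): {"if":[96],"zzl":{"ac":30,"cu":10,"qvf":50,"wz":2}}
After op 3 (replace /zzl/cu 99): {"if":[96],"zzl":{"ac":30,"cu":99,"qvf":50,"wz":2}}
After op 4 (add /zzl/l 51): {"if":[96],"zzl":{"ac":30,"cu":99,"l":51,"qvf":50,"wz":2}}
After op 5 (remove /if): {"zzl":{"ac":30,"cu":99,"l":51,"qvf":50,"wz":2}}
After op 6 (remove /zzl/cu): {"zzl":{"ac":30,"l":51,"qvf":50,"wz":2}}
After op 7 (remove /zzl): {}
After op 8 (add /dy 59): {"dy":59}
After op 9 (replace /dy 57): {"dy":57}
After op 10 (add /dy 38): {"dy":38}
After op 11 (add /a 77): {"a":77,"dy":38}
After op 12 (replace /a 56): {"a":56,"dy":38}
After op 13 (replace /dy 35): {"a":56,"dy":35}
After op 14 (add /g 34): {"a":56,"dy":35,"g":34}
Size at the root: 3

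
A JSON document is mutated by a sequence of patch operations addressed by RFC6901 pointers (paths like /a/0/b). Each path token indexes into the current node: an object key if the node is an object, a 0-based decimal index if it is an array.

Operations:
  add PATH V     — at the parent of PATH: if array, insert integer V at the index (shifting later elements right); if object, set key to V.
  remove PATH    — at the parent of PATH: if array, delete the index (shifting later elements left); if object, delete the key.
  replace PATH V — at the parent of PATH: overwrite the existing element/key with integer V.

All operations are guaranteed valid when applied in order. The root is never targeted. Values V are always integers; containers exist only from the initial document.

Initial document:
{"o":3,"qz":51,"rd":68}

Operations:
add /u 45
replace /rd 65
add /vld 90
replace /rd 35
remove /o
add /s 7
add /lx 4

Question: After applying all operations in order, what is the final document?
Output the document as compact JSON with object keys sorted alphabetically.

After op 1 (add /u 45): {"o":3,"qz":51,"rd":68,"u":45}
After op 2 (replace /rd 65): {"o":3,"qz":51,"rd":65,"u":45}
After op 3 (add /vld 90): {"o":3,"qz":51,"rd":65,"u":45,"vld":90}
After op 4 (replace /rd 35): {"o":3,"qz":51,"rd":35,"u":45,"vld":90}
After op 5 (remove /o): {"qz":51,"rd":35,"u":45,"vld":90}
After op 6 (add /s 7): {"qz":51,"rd":35,"s":7,"u":45,"vld":90}
After op 7 (add /lx 4): {"lx":4,"qz":51,"rd":35,"s":7,"u":45,"vld":90}

Answer: {"lx":4,"qz":51,"rd":35,"s":7,"u":45,"vld":90}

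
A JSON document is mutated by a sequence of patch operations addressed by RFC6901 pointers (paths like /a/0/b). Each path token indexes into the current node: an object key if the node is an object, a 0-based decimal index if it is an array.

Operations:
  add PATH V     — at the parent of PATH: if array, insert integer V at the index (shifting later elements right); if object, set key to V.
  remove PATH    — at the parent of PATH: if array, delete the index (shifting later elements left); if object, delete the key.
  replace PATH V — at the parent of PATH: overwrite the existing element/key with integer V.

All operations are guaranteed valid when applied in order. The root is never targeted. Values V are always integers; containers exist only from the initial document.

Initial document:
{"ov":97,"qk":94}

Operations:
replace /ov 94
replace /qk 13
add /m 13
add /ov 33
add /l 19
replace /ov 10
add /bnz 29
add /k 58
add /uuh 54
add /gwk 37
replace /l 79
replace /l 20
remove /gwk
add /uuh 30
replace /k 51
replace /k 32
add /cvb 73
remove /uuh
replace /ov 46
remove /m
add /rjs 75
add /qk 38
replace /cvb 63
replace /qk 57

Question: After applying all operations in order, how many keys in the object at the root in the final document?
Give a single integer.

After op 1 (replace /ov 94): {"ov":94,"qk":94}
After op 2 (replace /qk 13): {"ov":94,"qk":13}
After op 3 (add /m 13): {"m":13,"ov":94,"qk":13}
After op 4 (add /ov 33): {"m":13,"ov":33,"qk":13}
After op 5 (add /l 19): {"l":19,"m":13,"ov":33,"qk":13}
After op 6 (replace /ov 10): {"l":19,"m":13,"ov":10,"qk":13}
After op 7 (add /bnz 29): {"bnz":29,"l":19,"m":13,"ov":10,"qk":13}
After op 8 (add /k 58): {"bnz":29,"k":58,"l":19,"m":13,"ov":10,"qk":13}
After op 9 (add /uuh 54): {"bnz":29,"k":58,"l":19,"m":13,"ov":10,"qk":13,"uuh":54}
After op 10 (add /gwk 37): {"bnz":29,"gwk":37,"k":58,"l":19,"m":13,"ov":10,"qk":13,"uuh":54}
After op 11 (replace /l 79): {"bnz":29,"gwk":37,"k":58,"l":79,"m":13,"ov":10,"qk":13,"uuh":54}
After op 12 (replace /l 20): {"bnz":29,"gwk":37,"k":58,"l":20,"m":13,"ov":10,"qk":13,"uuh":54}
After op 13 (remove /gwk): {"bnz":29,"k":58,"l":20,"m":13,"ov":10,"qk":13,"uuh":54}
After op 14 (add /uuh 30): {"bnz":29,"k":58,"l":20,"m":13,"ov":10,"qk":13,"uuh":30}
After op 15 (replace /k 51): {"bnz":29,"k":51,"l":20,"m":13,"ov":10,"qk":13,"uuh":30}
After op 16 (replace /k 32): {"bnz":29,"k":32,"l":20,"m":13,"ov":10,"qk":13,"uuh":30}
After op 17 (add /cvb 73): {"bnz":29,"cvb":73,"k":32,"l":20,"m":13,"ov":10,"qk":13,"uuh":30}
After op 18 (remove /uuh): {"bnz":29,"cvb":73,"k":32,"l":20,"m":13,"ov":10,"qk":13}
After op 19 (replace /ov 46): {"bnz":29,"cvb":73,"k":32,"l":20,"m":13,"ov":46,"qk":13}
After op 20 (remove /m): {"bnz":29,"cvb":73,"k":32,"l":20,"ov":46,"qk":13}
After op 21 (add /rjs 75): {"bnz":29,"cvb":73,"k":32,"l":20,"ov":46,"qk":13,"rjs":75}
After op 22 (add /qk 38): {"bnz":29,"cvb":73,"k":32,"l":20,"ov":46,"qk":38,"rjs":75}
After op 23 (replace /cvb 63): {"bnz":29,"cvb":63,"k":32,"l":20,"ov":46,"qk":38,"rjs":75}
After op 24 (replace /qk 57): {"bnz":29,"cvb":63,"k":32,"l":20,"ov":46,"qk":57,"rjs":75}
Size at the root: 7

Answer: 7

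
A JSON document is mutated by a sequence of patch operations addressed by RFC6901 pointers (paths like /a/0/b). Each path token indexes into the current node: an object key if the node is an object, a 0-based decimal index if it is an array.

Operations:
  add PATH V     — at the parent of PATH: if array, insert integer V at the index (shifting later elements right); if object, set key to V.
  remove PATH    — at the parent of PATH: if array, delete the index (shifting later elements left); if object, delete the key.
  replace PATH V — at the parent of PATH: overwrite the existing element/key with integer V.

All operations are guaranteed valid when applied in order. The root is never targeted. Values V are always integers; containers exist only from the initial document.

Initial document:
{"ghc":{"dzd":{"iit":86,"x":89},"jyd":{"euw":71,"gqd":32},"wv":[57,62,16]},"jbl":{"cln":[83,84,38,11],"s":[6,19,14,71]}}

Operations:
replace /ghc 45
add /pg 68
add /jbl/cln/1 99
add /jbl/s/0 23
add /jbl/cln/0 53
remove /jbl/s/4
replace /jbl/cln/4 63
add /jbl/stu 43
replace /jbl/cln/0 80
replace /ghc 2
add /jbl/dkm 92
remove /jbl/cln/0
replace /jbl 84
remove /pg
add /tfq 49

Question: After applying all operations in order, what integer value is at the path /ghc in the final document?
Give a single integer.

Answer: 2

Derivation:
After op 1 (replace /ghc 45): {"ghc":45,"jbl":{"cln":[83,84,38,11],"s":[6,19,14,71]}}
After op 2 (add /pg 68): {"ghc":45,"jbl":{"cln":[83,84,38,11],"s":[6,19,14,71]},"pg":68}
After op 3 (add /jbl/cln/1 99): {"ghc":45,"jbl":{"cln":[83,99,84,38,11],"s":[6,19,14,71]},"pg":68}
After op 4 (add /jbl/s/0 23): {"ghc":45,"jbl":{"cln":[83,99,84,38,11],"s":[23,6,19,14,71]},"pg":68}
After op 5 (add /jbl/cln/0 53): {"ghc":45,"jbl":{"cln":[53,83,99,84,38,11],"s":[23,6,19,14,71]},"pg":68}
After op 6 (remove /jbl/s/4): {"ghc":45,"jbl":{"cln":[53,83,99,84,38,11],"s":[23,6,19,14]},"pg":68}
After op 7 (replace /jbl/cln/4 63): {"ghc":45,"jbl":{"cln":[53,83,99,84,63,11],"s":[23,6,19,14]},"pg":68}
After op 8 (add /jbl/stu 43): {"ghc":45,"jbl":{"cln":[53,83,99,84,63,11],"s":[23,6,19,14],"stu":43},"pg":68}
After op 9 (replace /jbl/cln/0 80): {"ghc":45,"jbl":{"cln":[80,83,99,84,63,11],"s":[23,6,19,14],"stu":43},"pg":68}
After op 10 (replace /ghc 2): {"ghc":2,"jbl":{"cln":[80,83,99,84,63,11],"s":[23,6,19,14],"stu":43},"pg":68}
After op 11 (add /jbl/dkm 92): {"ghc":2,"jbl":{"cln":[80,83,99,84,63,11],"dkm":92,"s":[23,6,19,14],"stu":43},"pg":68}
After op 12 (remove /jbl/cln/0): {"ghc":2,"jbl":{"cln":[83,99,84,63,11],"dkm":92,"s":[23,6,19,14],"stu":43},"pg":68}
After op 13 (replace /jbl 84): {"ghc":2,"jbl":84,"pg":68}
After op 14 (remove /pg): {"ghc":2,"jbl":84}
After op 15 (add /tfq 49): {"ghc":2,"jbl":84,"tfq":49}
Value at /ghc: 2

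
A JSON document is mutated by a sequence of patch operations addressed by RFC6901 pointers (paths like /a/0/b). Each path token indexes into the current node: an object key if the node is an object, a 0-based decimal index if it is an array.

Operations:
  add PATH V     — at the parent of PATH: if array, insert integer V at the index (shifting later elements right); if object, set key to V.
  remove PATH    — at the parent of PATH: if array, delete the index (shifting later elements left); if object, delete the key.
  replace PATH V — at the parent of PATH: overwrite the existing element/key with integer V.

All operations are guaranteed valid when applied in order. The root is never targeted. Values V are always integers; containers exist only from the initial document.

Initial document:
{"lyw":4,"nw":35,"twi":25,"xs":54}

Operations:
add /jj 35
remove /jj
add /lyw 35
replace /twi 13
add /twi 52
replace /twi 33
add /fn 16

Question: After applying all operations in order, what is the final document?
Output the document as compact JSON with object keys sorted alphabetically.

Answer: {"fn":16,"lyw":35,"nw":35,"twi":33,"xs":54}

Derivation:
After op 1 (add /jj 35): {"jj":35,"lyw":4,"nw":35,"twi":25,"xs":54}
After op 2 (remove /jj): {"lyw":4,"nw":35,"twi":25,"xs":54}
After op 3 (add /lyw 35): {"lyw":35,"nw":35,"twi":25,"xs":54}
After op 4 (replace /twi 13): {"lyw":35,"nw":35,"twi":13,"xs":54}
After op 5 (add /twi 52): {"lyw":35,"nw":35,"twi":52,"xs":54}
After op 6 (replace /twi 33): {"lyw":35,"nw":35,"twi":33,"xs":54}
After op 7 (add /fn 16): {"fn":16,"lyw":35,"nw":35,"twi":33,"xs":54}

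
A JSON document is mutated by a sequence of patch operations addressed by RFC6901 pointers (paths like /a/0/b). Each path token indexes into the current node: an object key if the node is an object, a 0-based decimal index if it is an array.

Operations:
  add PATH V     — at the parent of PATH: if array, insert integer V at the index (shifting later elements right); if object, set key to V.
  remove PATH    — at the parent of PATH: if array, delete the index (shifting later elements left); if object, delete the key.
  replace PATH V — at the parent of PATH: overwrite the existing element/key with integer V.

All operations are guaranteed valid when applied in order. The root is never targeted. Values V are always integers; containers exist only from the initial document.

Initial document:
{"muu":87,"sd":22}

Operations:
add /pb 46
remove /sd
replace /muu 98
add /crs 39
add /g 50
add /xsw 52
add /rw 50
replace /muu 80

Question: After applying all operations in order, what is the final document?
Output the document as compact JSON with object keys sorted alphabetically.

After op 1 (add /pb 46): {"muu":87,"pb":46,"sd":22}
After op 2 (remove /sd): {"muu":87,"pb":46}
After op 3 (replace /muu 98): {"muu":98,"pb":46}
After op 4 (add /crs 39): {"crs":39,"muu":98,"pb":46}
After op 5 (add /g 50): {"crs":39,"g":50,"muu":98,"pb":46}
After op 6 (add /xsw 52): {"crs":39,"g":50,"muu":98,"pb":46,"xsw":52}
After op 7 (add /rw 50): {"crs":39,"g":50,"muu":98,"pb":46,"rw":50,"xsw":52}
After op 8 (replace /muu 80): {"crs":39,"g":50,"muu":80,"pb":46,"rw":50,"xsw":52}

Answer: {"crs":39,"g":50,"muu":80,"pb":46,"rw":50,"xsw":52}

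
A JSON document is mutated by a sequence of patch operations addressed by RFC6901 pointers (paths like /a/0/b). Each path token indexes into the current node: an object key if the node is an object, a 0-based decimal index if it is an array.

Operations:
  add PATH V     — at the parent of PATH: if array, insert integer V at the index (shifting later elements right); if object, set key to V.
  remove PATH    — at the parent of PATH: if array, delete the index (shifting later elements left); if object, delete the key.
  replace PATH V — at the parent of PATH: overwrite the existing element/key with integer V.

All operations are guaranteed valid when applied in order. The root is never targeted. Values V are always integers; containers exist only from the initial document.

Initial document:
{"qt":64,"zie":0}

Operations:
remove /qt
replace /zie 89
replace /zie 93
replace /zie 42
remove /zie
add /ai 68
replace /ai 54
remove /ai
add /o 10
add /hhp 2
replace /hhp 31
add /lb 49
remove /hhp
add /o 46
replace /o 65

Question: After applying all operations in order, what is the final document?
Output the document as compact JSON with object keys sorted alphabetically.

After op 1 (remove /qt): {"zie":0}
After op 2 (replace /zie 89): {"zie":89}
After op 3 (replace /zie 93): {"zie":93}
After op 4 (replace /zie 42): {"zie":42}
After op 5 (remove /zie): {}
After op 6 (add /ai 68): {"ai":68}
After op 7 (replace /ai 54): {"ai":54}
After op 8 (remove /ai): {}
After op 9 (add /o 10): {"o":10}
After op 10 (add /hhp 2): {"hhp":2,"o":10}
After op 11 (replace /hhp 31): {"hhp":31,"o":10}
After op 12 (add /lb 49): {"hhp":31,"lb":49,"o":10}
After op 13 (remove /hhp): {"lb":49,"o":10}
After op 14 (add /o 46): {"lb":49,"o":46}
After op 15 (replace /o 65): {"lb":49,"o":65}

Answer: {"lb":49,"o":65}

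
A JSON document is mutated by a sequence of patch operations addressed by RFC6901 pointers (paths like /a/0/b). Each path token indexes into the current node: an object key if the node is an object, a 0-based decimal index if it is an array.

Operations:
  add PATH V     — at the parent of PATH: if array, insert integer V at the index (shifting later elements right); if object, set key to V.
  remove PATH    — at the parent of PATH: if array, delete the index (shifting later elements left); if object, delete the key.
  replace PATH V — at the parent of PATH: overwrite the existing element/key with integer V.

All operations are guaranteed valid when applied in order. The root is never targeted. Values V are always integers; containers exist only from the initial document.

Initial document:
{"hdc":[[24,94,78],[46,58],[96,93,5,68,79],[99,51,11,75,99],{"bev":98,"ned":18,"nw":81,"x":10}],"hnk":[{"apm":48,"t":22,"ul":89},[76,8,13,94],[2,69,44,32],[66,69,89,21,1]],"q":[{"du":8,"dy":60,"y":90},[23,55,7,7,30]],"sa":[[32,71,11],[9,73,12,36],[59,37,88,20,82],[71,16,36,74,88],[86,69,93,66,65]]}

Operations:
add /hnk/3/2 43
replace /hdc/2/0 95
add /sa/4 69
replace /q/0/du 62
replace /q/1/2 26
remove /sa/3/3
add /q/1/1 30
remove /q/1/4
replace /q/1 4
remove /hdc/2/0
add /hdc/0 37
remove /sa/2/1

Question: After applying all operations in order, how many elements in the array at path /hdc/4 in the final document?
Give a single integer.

After op 1 (add /hnk/3/2 43): {"hdc":[[24,94,78],[46,58],[96,93,5,68,79],[99,51,11,75,99],{"bev":98,"ned":18,"nw":81,"x":10}],"hnk":[{"apm":48,"t":22,"ul":89},[76,8,13,94],[2,69,44,32],[66,69,43,89,21,1]],"q":[{"du":8,"dy":60,"y":90},[23,55,7,7,30]],"sa":[[32,71,11],[9,73,12,36],[59,37,88,20,82],[71,16,36,74,88],[86,69,93,66,65]]}
After op 2 (replace /hdc/2/0 95): {"hdc":[[24,94,78],[46,58],[95,93,5,68,79],[99,51,11,75,99],{"bev":98,"ned":18,"nw":81,"x":10}],"hnk":[{"apm":48,"t":22,"ul":89},[76,8,13,94],[2,69,44,32],[66,69,43,89,21,1]],"q":[{"du":8,"dy":60,"y":90},[23,55,7,7,30]],"sa":[[32,71,11],[9,73,12,36],[59,37,88,20,82],[71,16,36,74,88],[86,69,93,66,65]]}
After op 3 (add /sa/4 69): {"hdc":[[24,94,78],[46,58],[95,93,5,68,79],[99,51,11,75,99],{"bev":98,"ned":18,"nw":81,"x":10}],"hnk":[{"apm":48,"t":22,"ul":89},[76,8,13,94],[2,69,44,32],[66,69,43,89,21,1]],"q":[{"du":8,"dy":60,"y":90},[23,55,7,7,30]],"sa":[[32,71,11],[9,73,12,36],[59,37,88,20,82],[71,16,36,74,88],69,[86,69,93,66,65]]}
After op 4 (replace /q/0/du 62): {"hdc":[[24,94,78],[46,58],[95,93,5,68,79],[99,51,11,75,99],{"bev":98,"ned":18,"nw":81,"x":10}],"hnk":[{"apm":48,"t":22,"ul":89},[76,8,13,94],[2,69,44,32],[66,69,43,89,21,1]],"q":[{"du":62,"dy":60,"y":90},[23,55,7,7,30]],"sa":[[32,71,11],[9,73,12,36],[59,37,88,20,82],[71,16,36,74,88],69,[86,69,93,66,65]]}
After op 5 (replace /q/1/2 26): {"hdc":[[24,94,78],[46,58],[95,93,5,68,79],[99,51,11,75,99],{"bev":98,"ned":18,"nw":81,"x":10}],"hnk":[{"apm":48,"t":22,"ul":89},[76,8,13,94],[2,69,44,32],[66,69,43,89,21,1]],"q":[{"du":62,"dy":60,"y":90},[23,55,26,7,30]],"sa":[[32,71,11],[9,73,12,36],[59,37,88,20,82],[71,16,36,74,88],69,[86,69,93,66,65]]}
After op 6 (remove /sa/3/3): {"hdc":[[24,94,78],[46,58],[95,93,5,68,79],[99,51,11,75,99],{"bev":98,"ned":18,"nw":81,"x":10}],"hnk":[{"apm":48,"t":22,"ul":89},[76,8,13,94],[2,69,44,32],[66,69,43,89,21,1]],"q":[{"du":62,"dy":60,"y":90},[23,55,26,7,30]],"sa":[[32,71,11],[9,73,12,36],[59,37,88,20,82],[71,16,36,88],69,[86,69,93,66,65]]}
After op 7 (add /q/1/1 30): {"hdc":[[24,94,78],[46,58],[95,93,5,68,79],[99,51,11,75,99],{"bev":98,"ned":18,"nw":81,"x":10}],"hnk":[{"apm":48,"t":22,"ul":89},[76,8,13,94],[2,69,44,32],[66,69,43,89,21,1]],"q":[{"du":62,"dy":60,"y":90},[23,30,55,26,7,30]],"sa":[[32,71,11],[9,73,12,36],[59,37,88,20,82],[71,16,36,88],69,[86,69,93,66,65]]}
After op 8 (remove /q/1/4): {"hdc":[[24,94,78],[46,58],[95,93,5,68,79],[99,51,11,75,99],{"bev":98,"ned":18,"nw":81,"x":10}],"hnk":[{"apm":48,"t":22,"ul":89},[76,8,13,94],[2,69,44,32],[66,69,43,89,21,1]],"q":[{"du":62,"dy":60,"y":90},[23,30,55,26,30]],"sa":[[32,71,11],[9,73,12,36],[59,37,88,20,82],[71,16,36,88],69,[86,69,93,66,65]]}
After op 9 (replace /q/1 4): {"hdc":[[24,94,78],[46,58],[95,93,5,68,79],[99,51,11,75,99],{"bev":98,"ned":18,"nw":81,"x":10}],"hnk":[{"apm":48,"t":22,"ul":89},[76,8,13,94],[2,69,44,32],[66,69,43,89,21,1]],"q":[{"du":62,"dy":60,"y":90},4],"sa":[[32,71,11],[9,73,12,36],[59,37,88,20,82],[71,16,36,88],69,[86,69,93,66,65]]}
After op 10 (remove /hdc/2/0): {"hdc":[[24,94,78],[46,58],[93,5,68,79],[99,51,11,75,99],{"bev":98,"ned":18,"nw":81,"x":10}],"hnk":[{"apm":48,"t":22,"ul":89},[76,8,13,94],[2,69,44,32],[66,69,43,89,21,1]],"q":[{"du":62,"dy":60,"y":90},4],"sa":[[32,71,11],[9,73,12,36],[59,37,88,20,82],[71,16,36,88],69,[86,69,93,66,65]]}
After op 11 (add /hdc/0 37): {"hdc":[37,[24,94,78],[46,58],[93,5,68,79],[99,51,11,75,99],{"bev":98,"ned":18,"nw":81,"x":10}],"hnk":[{"apm":48,"t":22,"ul":89},[76,8,13,94],[2,69,44,32],[66,69,43,89,21,1]],"q":[{"du":62,"dy":60,"y":90},4],"sa":[[32,71,11],[9,73,12,36],[59,37,88,20,82],[71,16,36,88],69,[86,69,93,66,65]]}
After op 12 (remove /sa/2/1): {"hdc":[37,[24,94,78],[46,58],[93,5,68,79],[99,51,11,75,99],{"bev":98,"ned":18,"nw":81,"x":10}],"hnk":[{"apm":48,"t":22,"ul":89},[76,8,13,94],[2,69,44,32],[66,69,43,89,21,1]],"q":[{"du":62,"dy":60,"y":90},4],"sa":[[32,71,11],[9,73,12,36],[59,88,20,82],[71,16,36,88],69,[86,69,93,66,65]]}
Size at path /hdc/4: 5

Answer: 5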